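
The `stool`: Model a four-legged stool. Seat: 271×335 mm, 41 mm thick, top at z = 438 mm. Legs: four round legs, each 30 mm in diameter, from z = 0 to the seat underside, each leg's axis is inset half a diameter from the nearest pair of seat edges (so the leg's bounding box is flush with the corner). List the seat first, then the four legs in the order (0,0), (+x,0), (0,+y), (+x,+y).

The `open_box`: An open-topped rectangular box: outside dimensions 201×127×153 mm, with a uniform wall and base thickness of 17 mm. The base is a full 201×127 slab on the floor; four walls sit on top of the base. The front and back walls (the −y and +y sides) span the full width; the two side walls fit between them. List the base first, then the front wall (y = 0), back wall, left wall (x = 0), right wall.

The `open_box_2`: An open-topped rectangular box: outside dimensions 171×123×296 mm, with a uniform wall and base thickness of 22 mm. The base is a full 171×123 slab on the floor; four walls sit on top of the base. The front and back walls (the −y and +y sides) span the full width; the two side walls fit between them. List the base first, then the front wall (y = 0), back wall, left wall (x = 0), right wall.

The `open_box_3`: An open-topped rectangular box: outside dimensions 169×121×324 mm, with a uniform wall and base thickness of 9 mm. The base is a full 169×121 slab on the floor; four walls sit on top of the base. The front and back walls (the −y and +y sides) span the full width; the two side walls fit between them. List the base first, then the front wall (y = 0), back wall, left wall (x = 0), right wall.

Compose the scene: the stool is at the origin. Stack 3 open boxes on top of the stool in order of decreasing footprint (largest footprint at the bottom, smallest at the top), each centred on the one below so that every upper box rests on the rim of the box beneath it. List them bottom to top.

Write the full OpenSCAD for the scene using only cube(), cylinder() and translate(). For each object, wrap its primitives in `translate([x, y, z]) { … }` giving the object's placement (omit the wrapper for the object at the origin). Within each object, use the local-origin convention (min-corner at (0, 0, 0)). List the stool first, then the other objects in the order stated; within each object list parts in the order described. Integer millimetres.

translate([0, 0, 397]) cube([271, 335, 41]);
translate([15, 15, 0]) cylinder(h = 397, r = 15);
translate([256, 15, 0]) cylinder(h = 397, r = 15);
translate([15, 320, 0]) cylinder(h = 397, r = 15);
translate([256, 320, 0]) cylinder(h = 397, r = 15);
translate([35, 104, 438]) {
  cube([201, 127, 17]);
  translate([0, 0, 17]) cube([201, 17, 136]);
  translate([0, 110, 17]) cube([201, 17, 136]);
  translate([0, 17, 17]) cube([17, 93, 136]);
  translate([184, 17, 17]) cube([17, 93, 136]);
}
translate([50, 106, 591]) {
  cube([171, 123, 22]);
  translate([0, 0, 22]) cube([171, 22, 274]);
  translate([0, 101, 22]) cube([171, 22, 274]);
  translate([0, 22, 22]) cube([22, 79, 274]);
  translate([149, 22, 22]) cube([22, 79, 274]);
}
translate([51, 107, 887]) {
  cube([169, 121, 9]);
  translate([0, 0, 9]) cube([169, 9, 315]);
  translate([0, 112, 9]) cube([169, 9, 315]);
  translate([0, 9, 9]) cube([9, 103, 315]);
  translate([160, 9, 9]) cube([9, 103, 315]);
}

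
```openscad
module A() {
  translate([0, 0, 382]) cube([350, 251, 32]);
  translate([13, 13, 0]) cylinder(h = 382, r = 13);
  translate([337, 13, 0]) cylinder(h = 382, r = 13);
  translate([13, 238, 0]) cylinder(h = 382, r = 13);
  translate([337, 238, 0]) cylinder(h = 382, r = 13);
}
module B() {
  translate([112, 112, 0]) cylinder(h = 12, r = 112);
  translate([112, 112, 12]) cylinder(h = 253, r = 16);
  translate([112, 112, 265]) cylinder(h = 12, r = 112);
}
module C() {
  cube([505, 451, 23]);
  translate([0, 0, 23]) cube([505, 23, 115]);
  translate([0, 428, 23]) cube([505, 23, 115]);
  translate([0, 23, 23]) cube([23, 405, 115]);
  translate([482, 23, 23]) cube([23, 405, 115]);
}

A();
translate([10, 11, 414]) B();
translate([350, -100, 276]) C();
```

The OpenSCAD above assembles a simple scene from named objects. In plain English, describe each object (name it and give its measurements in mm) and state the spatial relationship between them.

A is a four-legged stool. The seat is a 350×251×32 mm slab whose top surface is at z = 414 mm; four round legs, each 26 mm in diameter, run from the floor (z = 0) to the underside of the seat, each leg's axis is inset half a diameter from the nearest pair of seat edges (so the leg's bounding box is flush with the corner).

B is a spool: two coaxial disc flanges of radius 112 mm and thickness 12 mm, joined by a core cylinder of radius 16 mm and height 253 mm. The lower flange rests on z = 0 and the three cylinders share a vertical axis.

C is an open-topped rectangular box: outside dimensions 505×451×138 mm, with a uniform wall and base thickness of 23 mm. The base is a full 505×451 slab on the floor; four walls sit on top of the base. The front and back walls (the −y and +y sides) span the full width; the two side walls fit between them.

The spool is on top of the stool. The open box is beside the stool with their tops flush at z = 414.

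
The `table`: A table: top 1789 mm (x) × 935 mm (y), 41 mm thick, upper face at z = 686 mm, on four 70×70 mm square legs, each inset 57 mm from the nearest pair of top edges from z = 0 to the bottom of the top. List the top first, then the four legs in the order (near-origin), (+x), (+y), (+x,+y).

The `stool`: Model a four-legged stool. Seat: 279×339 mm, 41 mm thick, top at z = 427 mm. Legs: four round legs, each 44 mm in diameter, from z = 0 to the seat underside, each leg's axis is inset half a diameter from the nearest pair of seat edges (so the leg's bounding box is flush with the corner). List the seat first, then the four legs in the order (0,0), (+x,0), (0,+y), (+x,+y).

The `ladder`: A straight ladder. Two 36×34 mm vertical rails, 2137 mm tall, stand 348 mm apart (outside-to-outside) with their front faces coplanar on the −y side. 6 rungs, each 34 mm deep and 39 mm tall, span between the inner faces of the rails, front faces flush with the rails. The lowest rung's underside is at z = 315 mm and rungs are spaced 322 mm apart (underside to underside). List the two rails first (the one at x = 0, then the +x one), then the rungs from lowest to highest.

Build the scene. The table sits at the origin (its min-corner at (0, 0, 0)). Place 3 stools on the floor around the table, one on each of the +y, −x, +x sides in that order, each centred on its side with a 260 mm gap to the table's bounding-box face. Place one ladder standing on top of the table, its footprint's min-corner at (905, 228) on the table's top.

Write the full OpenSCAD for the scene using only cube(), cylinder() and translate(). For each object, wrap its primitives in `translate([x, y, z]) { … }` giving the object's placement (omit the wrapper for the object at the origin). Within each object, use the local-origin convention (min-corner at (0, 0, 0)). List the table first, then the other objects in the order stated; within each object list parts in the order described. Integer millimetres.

translate([0, 0, 645]) cube([1789, 935, 41]);
translate([57, 57, 0]) cube([70, 70, 645]);
translate([1662, 57, 0]) cube([70, 70, 645]);
translate([57, 808, 0]) cube([70, 70, 645]);
translate([1662, 808, 0]) cube([70, 70, 645]);
translate([755, 1195, 0]) {
  translate([0, 0, 386]) cube([279, 339, 41]);
  translate([22, 22, 0]) cylinder(h = 386, r = 22);
  translate([257, 22, 0]) cylinder(h = 386, r = 22);
  translate([22, 317, 0]) cylinder(h = 386, r = 22);
  translate([257, 317, 0]) cylinder(h = 386, r = 22);
}
translate([-539, 298, 0]) {
  translate([0, 0, 386]) cube([279, 339, 41]);
  translate([22, 22, 0]) cylinder(h = 386, r = 22);
  translate([257, 22, 0]) cylinder(h = 386, r = 22);
  translate([22, 317, 0]) cylinder(h = 386, r = 22);
  translate([257, 317, 0]) cylinder(h = 386, r = 22);
}
translate([2049, 298, 0]) {
  translate([0, 0, 386]) cube([279, 339, 41]);
  translate([22, 22, 0]) cylinder(h = 386, r = 22);
  translate([257, 22, 0]) cylinder(h = 386, r = 22);
  translate([22, 317, 0]) cylinder(h = 386, r = 22);
  translate([257, 317, 0]) cylinder(h = 386, r = 22);
}
translate([905, 228, 686]) {
  cube([36, 34, 2137]);
  translate([312, 0, 0]) cube([36, 34, 2137]);
  translate([36, 0, 315]) cube([276, 34, 39]);
  translate([36, 0, 637]) cube([276, 34, 39]);
  translate([36, 0, 959]) cube([276, 34, 39]);
  translate([36, 0, 1281]) cube([276, 34, 39]);
  translate([36, 0, 1603]) cube([276, 34, 39]);
  translate([36, 0, 1925]) cube([276, 34, 39]);
}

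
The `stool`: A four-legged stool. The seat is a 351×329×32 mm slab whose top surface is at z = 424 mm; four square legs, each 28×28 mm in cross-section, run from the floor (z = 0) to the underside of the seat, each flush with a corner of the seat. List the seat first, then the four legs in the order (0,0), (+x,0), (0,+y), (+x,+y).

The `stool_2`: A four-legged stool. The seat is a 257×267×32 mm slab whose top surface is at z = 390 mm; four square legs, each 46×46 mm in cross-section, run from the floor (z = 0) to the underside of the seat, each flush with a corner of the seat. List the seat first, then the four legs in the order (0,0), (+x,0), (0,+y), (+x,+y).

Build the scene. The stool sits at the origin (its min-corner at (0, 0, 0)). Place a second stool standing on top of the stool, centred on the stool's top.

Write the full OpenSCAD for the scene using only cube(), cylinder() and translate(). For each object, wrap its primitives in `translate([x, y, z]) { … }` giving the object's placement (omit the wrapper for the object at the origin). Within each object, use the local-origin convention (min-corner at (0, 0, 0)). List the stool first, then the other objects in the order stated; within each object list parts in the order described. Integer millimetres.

translate([0, 0, 392]) cube([351, 329, 32]);
cube([28, 28, 392]);
translate([323, 0, 0]) cube([28, 28, 392]);
translate([0, 301, 0]) cube([28, 28, 392]);
translate([323, 301, 0]) cube([28, 28, 392]);
translate([47, 31, 424]) {
  translate([0, 0, 358]) cube([257, 267, 32]);
  cube([46, 46, 358]);
  translate([211, 0, 0]) cube([46, 46, 358]);
  translate([0, 221, 0]) cube([46, 46, 358]);
  translate([211, 221, 0]) cube([46, 46, 358]);
}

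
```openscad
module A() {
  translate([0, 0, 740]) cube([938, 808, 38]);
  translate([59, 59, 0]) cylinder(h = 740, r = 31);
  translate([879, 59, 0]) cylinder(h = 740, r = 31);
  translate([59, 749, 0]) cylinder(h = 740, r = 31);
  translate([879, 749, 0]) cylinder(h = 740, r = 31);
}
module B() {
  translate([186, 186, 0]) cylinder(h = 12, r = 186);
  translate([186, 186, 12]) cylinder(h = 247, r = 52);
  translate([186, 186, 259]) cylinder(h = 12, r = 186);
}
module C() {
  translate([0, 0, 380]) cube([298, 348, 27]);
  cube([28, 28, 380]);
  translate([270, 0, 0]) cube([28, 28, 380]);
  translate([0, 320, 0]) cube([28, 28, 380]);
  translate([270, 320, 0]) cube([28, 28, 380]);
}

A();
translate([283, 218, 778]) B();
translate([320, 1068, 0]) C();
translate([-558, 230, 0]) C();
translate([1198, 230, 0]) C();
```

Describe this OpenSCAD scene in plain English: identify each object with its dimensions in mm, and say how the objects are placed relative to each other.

A is a table with a 938×808 mm rectangular top, 38 mm thick, top surface at z = 778 mm, supported by four round legs of 62 mm diameter, each leg's bounding box inset 28 mm from the nearest pair of top edges, running from the floor.

B is a spool: two coaxial disc flanges of radius 186 mm and thickness 12 mm, joined by a core cylinder of radius 52 mm and height 247 mm. The lower flange rests on z = 0 and the three cylinders share a vertical axis.

C is a simple wooden stool: a rectangular seat 298 mm (x) by 348 mm (y), 27 mm thick, top face at z = 407 mm, on four square legs, each 28×28 mm in cross-section. The legs rest on z = 0, each flush with a corner of the seat.

The spool is on top of the table, centred. Three stools sit around the table at the +y, −x, +x sides.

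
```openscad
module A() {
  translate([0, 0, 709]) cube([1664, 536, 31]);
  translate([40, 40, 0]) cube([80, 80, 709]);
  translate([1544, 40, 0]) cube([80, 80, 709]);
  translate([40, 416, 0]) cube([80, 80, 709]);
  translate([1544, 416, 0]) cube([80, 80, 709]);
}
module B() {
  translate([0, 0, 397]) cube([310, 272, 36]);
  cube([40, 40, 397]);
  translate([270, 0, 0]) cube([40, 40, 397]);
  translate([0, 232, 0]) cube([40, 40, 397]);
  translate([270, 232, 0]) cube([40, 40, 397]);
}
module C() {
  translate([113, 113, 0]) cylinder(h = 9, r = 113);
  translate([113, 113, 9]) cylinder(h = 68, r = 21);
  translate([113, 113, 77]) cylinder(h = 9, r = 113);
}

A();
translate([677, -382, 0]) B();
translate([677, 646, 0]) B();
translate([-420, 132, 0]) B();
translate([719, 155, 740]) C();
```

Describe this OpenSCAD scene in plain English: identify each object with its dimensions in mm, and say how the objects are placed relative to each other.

A is a table: top 1664 mm (x) × 536 mm (y), 31 mm thick, upper face at z = 740 mm, on four 80×80 mm square legs, each inset 40 mm from the nearest pair of top edges, running from z = 0 to the bottom of the top.

B is a four-legged stool. The seat is a 310×272×36 mm slab whose top surface is at z = 433 mm; four square legs, each 40×40 mm in cross-section, run from the floor (z = 0) to the underside of the seat, each flush with a corner of the seat.

C is a spool: two coaxial disc flanges of radius 113 mm and thickness 9 mm, joined by a core cylinder of radius 21 mm and height 68 mm. The lower flange rests on z = 0 and the three cylinders share a vertical axis.

Three stools sit around the table at the −y, +y, −x sides. The spool is on top of the table, centred.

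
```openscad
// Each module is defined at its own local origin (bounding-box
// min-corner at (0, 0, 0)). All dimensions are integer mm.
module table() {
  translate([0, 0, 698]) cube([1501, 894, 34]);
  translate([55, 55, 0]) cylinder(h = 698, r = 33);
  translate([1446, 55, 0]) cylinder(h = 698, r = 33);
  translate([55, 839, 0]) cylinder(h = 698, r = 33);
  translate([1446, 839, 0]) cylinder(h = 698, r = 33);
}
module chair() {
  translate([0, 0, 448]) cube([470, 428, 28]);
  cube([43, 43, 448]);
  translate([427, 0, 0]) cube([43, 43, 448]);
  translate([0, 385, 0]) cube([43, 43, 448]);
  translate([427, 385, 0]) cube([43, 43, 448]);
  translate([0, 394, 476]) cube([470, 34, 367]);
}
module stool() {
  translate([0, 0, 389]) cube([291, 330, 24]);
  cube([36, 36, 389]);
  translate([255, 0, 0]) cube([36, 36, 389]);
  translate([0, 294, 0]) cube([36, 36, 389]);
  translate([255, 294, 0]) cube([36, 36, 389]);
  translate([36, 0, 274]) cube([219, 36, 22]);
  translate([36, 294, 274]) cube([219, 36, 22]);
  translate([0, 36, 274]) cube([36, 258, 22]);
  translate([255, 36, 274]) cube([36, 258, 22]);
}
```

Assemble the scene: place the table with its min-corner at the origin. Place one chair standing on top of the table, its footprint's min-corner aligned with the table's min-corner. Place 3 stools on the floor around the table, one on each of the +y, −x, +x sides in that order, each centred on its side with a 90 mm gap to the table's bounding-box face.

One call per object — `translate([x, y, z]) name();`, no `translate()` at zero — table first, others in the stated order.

table();
translate([0, 0, 732]) chair();
translate([605, 984, 0]) stool();
translate([-381, 282, 0]) stool();
translate([1591, 282, 0]) stool();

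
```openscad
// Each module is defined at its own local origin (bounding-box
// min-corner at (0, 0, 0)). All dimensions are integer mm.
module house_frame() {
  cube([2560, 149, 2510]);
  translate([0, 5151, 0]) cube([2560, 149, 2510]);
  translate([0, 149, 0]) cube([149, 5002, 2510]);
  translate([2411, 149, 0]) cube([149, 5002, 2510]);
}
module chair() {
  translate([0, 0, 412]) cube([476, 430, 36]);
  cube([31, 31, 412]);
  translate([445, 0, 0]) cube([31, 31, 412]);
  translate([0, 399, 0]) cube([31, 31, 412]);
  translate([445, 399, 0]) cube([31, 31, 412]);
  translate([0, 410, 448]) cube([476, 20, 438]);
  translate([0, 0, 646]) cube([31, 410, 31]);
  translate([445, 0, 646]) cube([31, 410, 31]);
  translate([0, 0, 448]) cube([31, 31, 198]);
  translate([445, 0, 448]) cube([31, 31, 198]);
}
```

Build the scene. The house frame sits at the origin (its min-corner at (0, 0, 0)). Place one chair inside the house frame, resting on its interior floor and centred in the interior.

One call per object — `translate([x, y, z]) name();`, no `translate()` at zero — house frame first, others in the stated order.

house_frame();
translate([1042, 2435, 0]) chair();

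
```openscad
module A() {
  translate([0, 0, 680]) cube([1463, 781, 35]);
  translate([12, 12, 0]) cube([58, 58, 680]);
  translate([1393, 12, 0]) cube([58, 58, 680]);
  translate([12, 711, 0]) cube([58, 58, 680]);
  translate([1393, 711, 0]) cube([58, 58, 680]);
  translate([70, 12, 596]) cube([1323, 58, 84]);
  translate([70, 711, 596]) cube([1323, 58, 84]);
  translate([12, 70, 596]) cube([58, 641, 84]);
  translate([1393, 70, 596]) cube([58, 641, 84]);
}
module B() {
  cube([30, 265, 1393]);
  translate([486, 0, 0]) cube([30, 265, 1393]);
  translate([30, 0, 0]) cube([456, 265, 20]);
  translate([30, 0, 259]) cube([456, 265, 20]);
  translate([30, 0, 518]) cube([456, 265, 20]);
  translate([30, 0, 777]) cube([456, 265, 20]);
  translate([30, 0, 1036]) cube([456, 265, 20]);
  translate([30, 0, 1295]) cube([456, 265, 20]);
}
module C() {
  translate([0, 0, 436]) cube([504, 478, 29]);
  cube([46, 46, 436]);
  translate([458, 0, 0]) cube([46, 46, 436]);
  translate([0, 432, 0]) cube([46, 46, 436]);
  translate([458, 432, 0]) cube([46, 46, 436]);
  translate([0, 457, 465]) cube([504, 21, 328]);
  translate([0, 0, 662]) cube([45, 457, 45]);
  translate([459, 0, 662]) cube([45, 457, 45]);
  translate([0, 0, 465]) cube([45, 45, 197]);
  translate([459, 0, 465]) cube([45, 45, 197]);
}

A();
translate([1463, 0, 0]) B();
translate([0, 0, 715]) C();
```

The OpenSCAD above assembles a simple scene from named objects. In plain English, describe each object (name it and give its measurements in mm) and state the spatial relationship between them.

A is a table: top 1463 mm (x) × 781 mm (y), 35 mm thick, upper face at z = 715 mm, on four 58×58 mm square legs, each inset 12 mm from the nearest pair of top edges, running from z = 0 to the bottom of the top. Four apron rails, 58 mm thick and 84 mm tall, run between adjacent legs with their top edges flush with the underside of the top and their outer faces flush with the legs' outer faces.

B is an open bookshelf. Two side panels, each 30 mm thick, 265 mm deep and 1393 mm tall, stand 516 mm apart (outside-to-outside). Between them sit 6 shelves, each 20 mm thick and 265 mm deep, spanning the full gap between the sides. The bottom shelf rests on the floor (its underside at z = 0) and the clear gap between one shelf's top and the next shelf's underside is 239 mm.

C is a chair: 504×478 mm seat, 29 mm thick, top at z = 465 mm, on four 46 mm square corner legs flush with the seat edges. A 21 mm thick backrest slab spans the full seat width, extending 328 mm above the seat top, its back face flush with the seat's +y edge. Two armrests of 45×45 mm section run along each side from the seat's front edge to the front of the backrest, top faces 242 mm above the seat top and outer faces flush with the seat's x-edges; a 45×45 mm post under the front of each armrest stands on the seat at the front corner.

The bookshelf is against the table's +x side, with their −y faces flush. The chair is on top of the table.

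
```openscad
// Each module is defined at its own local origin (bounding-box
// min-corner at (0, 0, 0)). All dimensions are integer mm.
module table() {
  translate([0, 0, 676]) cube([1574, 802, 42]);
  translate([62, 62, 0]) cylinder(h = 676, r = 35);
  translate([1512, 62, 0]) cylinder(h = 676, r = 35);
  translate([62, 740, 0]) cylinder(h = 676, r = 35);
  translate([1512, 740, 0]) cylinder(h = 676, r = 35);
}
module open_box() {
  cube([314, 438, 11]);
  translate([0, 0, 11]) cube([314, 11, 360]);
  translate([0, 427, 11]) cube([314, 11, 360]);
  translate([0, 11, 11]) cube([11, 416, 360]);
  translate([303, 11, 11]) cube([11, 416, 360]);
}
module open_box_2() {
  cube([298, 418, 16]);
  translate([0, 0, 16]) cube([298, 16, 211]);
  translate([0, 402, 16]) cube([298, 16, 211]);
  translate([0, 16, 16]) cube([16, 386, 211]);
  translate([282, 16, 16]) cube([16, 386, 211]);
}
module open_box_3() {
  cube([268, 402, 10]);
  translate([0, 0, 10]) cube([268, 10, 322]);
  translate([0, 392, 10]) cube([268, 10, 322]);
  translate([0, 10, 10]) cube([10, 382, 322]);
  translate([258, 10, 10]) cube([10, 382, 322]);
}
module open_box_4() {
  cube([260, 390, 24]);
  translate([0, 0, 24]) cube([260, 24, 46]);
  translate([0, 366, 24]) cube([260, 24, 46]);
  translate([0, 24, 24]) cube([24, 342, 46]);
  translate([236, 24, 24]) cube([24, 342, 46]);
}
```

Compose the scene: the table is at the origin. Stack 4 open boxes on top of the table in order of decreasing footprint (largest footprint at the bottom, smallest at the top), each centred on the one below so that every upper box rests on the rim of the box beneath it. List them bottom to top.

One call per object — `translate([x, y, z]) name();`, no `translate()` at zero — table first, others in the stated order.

table();
translate([630, 182, 718]) open_box();
translate([638, 192, 1089]) open_box_2();
translate([653, 200, 1316]) open_box_3();
translate([657, 206, 1648]) open_box_4();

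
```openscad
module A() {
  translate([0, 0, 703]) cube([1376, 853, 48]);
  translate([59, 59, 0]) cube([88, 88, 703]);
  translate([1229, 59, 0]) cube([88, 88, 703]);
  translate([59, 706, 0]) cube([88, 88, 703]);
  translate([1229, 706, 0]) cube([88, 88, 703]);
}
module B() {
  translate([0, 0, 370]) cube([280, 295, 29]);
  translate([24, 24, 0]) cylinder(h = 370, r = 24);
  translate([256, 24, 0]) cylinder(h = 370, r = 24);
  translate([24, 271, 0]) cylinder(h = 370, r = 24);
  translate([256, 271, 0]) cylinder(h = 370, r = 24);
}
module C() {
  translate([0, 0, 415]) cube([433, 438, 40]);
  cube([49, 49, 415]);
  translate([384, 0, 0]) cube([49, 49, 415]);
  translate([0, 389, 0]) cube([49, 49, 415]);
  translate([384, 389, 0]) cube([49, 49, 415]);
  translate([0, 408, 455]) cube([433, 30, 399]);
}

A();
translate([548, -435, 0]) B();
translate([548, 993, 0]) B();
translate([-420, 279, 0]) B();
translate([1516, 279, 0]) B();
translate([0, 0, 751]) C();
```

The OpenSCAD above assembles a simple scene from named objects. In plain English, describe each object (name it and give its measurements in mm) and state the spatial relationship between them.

A is a table with a 1376×853 mm rectangular top, 48 mm thick, top surface at z = 751 mm, supported by four 88×88 mm square legs, each inset 59 mm from the nearest pair of top edges, running from the floor.

B is a four-legged stool. The seat is 280×295 mm, 29 mm thick, top at z = 399 mm. It stands on four round legs, each 48 mm in diameter, from z = 0 to the seat underside, each leg's axis is inset half a diameter from the nearest pair of seat edges (so the leg's bounding box is flush with the corner).

C is a chair: 433×438 mm seat, 40 mm thick, top at z = 455 mm, on four 49 mm square corner legs flush with the seat edges. A 30 mm thick backrest slab spans the full seat width, extending 399 mm above the seat top, its back face flush with the seat's +y edge.

Four stools sit around the table at the −y, +y, −x, +x sides. The chair is on top of the table.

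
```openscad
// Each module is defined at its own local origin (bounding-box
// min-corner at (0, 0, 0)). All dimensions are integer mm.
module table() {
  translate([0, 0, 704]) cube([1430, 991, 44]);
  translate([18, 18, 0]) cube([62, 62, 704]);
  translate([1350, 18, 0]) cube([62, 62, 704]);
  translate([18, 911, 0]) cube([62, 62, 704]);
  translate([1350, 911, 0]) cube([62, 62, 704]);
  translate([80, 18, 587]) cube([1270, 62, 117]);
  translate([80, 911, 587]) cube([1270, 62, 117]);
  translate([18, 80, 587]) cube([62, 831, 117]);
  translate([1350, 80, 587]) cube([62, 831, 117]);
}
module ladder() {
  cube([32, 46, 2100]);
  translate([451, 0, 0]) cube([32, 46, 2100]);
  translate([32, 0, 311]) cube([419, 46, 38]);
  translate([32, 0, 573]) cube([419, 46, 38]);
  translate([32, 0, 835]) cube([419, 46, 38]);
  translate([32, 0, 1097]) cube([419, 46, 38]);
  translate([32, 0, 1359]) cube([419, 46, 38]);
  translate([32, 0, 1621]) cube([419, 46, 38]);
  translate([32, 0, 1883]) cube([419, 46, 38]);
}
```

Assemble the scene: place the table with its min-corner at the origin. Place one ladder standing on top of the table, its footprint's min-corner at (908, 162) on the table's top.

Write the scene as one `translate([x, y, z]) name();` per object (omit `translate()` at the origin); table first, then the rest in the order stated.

table();
translate([908, 162, 748]) ladder();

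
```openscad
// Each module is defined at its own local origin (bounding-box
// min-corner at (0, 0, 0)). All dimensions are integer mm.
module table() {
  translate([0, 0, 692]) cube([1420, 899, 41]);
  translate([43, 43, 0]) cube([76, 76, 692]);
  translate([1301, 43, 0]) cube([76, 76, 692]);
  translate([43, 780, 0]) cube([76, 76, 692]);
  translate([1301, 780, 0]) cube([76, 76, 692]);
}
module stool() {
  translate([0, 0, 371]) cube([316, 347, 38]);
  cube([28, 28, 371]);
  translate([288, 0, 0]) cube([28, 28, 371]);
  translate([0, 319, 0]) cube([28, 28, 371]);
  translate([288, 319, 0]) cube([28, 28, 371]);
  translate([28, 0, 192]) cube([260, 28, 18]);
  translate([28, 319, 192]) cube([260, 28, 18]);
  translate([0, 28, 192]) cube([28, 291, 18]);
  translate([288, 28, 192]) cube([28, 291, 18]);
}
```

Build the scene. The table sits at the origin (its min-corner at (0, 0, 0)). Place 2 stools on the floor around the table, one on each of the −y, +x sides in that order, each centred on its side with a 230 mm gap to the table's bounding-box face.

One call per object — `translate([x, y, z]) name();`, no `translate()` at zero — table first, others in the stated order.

table();
translate([552, -577, 0]) stool();
translate([1650, 276, 0]) stool();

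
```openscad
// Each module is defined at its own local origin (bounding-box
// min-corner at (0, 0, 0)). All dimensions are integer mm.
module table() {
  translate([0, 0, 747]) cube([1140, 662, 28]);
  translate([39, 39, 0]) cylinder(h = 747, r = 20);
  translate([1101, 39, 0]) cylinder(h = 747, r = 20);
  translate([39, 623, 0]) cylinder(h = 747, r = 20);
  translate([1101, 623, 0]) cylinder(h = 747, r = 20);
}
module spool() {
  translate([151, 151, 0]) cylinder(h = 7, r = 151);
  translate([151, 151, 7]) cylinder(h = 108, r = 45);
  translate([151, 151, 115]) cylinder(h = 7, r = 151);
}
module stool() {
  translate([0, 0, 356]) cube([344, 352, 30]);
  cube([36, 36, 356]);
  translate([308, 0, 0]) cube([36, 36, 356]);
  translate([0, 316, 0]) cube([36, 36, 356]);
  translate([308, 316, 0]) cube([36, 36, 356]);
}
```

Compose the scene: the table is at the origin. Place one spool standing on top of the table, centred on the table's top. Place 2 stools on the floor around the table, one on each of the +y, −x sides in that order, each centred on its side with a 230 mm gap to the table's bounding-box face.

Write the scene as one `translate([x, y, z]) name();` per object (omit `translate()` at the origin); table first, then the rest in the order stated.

table();
translate([419, 180, 775]) spool();
translate([398, 892, 0]) stool();
translate([-574, 155, 0]) stool();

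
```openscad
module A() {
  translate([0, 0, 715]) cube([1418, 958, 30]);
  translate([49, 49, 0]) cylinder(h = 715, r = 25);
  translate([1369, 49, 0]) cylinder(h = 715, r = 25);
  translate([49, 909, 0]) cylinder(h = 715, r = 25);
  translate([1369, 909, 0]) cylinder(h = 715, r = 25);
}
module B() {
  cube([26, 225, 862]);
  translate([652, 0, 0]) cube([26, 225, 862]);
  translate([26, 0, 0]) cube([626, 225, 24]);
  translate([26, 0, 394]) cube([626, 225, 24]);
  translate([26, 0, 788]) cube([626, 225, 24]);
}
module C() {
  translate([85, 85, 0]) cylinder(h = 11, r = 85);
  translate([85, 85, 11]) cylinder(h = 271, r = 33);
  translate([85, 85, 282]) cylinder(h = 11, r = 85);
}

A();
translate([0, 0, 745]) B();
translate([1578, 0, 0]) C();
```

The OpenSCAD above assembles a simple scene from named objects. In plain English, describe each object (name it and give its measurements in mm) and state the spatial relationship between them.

A is a rectangular dining table. The top is 1418×958×30 mm with its upper surface at z = 745 mm. It stands on four round legs of 50 mm diameter, each leg's bounding box inset 24 mm from the nearest pair of top edges, running from the floor to the underside of the top.

B is a bookshelf 678 mm wide overall, 225 mm deep and 862 mm tall. The two sides are 26 mm thick vertical panels. 3 horizontal shelves of 24 mm thickness span between the inner faces of the sides; the lowest shelf sits on the floor and shelves are stacked with a clear vertical gap of 370 mm between each pair.

C is a spool: two coaxial disc flanges of radius 85 mm and thickness 11 mm, joined by a core cylinder of radius 33 mm and height 271 mm. The lower flange rests on z = 0 and the three cylinders share a vertical axis.

The bookshelf is on top of the table. The spool is on the floor beside the table on its +x side.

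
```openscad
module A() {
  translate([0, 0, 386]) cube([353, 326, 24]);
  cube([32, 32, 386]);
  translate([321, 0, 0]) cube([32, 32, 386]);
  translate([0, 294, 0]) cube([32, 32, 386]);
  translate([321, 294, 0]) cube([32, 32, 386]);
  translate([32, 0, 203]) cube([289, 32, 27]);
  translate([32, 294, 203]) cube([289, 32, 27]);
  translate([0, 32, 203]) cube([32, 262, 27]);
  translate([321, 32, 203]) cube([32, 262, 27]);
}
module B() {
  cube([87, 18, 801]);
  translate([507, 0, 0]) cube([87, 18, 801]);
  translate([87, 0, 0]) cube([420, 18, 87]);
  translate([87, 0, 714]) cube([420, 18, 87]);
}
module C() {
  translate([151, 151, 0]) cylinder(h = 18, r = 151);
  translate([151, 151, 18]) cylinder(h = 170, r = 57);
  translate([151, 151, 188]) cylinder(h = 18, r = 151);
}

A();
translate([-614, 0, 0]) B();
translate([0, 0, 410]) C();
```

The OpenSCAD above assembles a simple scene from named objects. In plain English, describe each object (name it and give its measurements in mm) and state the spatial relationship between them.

A is a four-legged stool. The seat is a 353×326×24 mm slab whose top surface is at z = 410 mm; four square legs, each 32×32 mm in cross-section, run from the floor (z = 0) to the underside of the seat, each flush with a corner of the seat. Four stretchers, 32 mm wide and 27 mm tall, connect adjacent legs with their undersides at z = 203 mm, each running between the inner faces of the legs it joins and aligned with the legs' outer faces on the other axis.

B is a picture frame with a 420×627 mm rectangular opening (x by z) and a uniform 87 mm border on every side. Frame depth is 18 mm along y. It is built from two vertical stiles running the full outside height and two horizontal rails spanning the gap between the stiles.

C is a spool: two coaxial disc flanges of radius 151 mm and thickness 18 mm, joined by a core cylinder of radius 57 mm and height 170 mm. The lower flange rests on z = 0 and the three cylinders share a vertical axis.

The picture frame is on the floor beside the stool on its −x side. The spool is on top of the stool.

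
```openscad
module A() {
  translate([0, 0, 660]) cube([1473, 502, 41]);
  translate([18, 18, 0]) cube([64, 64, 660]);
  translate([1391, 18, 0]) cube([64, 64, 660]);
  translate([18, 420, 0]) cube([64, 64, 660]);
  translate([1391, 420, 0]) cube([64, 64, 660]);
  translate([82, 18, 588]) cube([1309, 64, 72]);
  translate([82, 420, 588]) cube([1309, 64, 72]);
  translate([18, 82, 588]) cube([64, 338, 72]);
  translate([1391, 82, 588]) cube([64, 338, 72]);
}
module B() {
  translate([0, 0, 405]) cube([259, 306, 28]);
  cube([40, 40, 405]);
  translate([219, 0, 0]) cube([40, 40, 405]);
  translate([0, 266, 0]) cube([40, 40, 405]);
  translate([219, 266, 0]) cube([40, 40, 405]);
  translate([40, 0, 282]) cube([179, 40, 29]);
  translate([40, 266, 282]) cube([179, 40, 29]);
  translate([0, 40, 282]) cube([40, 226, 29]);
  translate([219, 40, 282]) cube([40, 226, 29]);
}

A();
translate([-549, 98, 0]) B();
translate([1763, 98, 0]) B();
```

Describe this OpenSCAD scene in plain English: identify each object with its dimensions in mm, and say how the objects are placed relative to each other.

A is a table: top 1473 mm (x) × 502 mm (y), 41 mm thick, upper face at z = 701 mm, on four 64×64 mm square legs, each inset 18 mm from the nearest pair of top edges, running from z = 0 to the bottom of the top. Four apron rails, 64 mm thick and 72 mm tall, run between adjacent legs with their top edges flush with the underside of the top and their outer faces flush with the legs' outer faces.

B is a simple wooden stool: a rectangular seat 259 mm (x) by 306 mm (y), 28 mm thick, top face at z = 433 mm, on four square legs, each 40×40 mm in cross-section. The legs rest on z = 0, each flush with a corner of the seat. Four stretchers, 40 mm wide and 29 mm tall, connect adjacent legs with their undersides at z = 282 mm, each running between the inner faces of the legs it joins and aligned with the legs' outer faces on the other axis.

Two stools sit around the table at the −x, +x sides.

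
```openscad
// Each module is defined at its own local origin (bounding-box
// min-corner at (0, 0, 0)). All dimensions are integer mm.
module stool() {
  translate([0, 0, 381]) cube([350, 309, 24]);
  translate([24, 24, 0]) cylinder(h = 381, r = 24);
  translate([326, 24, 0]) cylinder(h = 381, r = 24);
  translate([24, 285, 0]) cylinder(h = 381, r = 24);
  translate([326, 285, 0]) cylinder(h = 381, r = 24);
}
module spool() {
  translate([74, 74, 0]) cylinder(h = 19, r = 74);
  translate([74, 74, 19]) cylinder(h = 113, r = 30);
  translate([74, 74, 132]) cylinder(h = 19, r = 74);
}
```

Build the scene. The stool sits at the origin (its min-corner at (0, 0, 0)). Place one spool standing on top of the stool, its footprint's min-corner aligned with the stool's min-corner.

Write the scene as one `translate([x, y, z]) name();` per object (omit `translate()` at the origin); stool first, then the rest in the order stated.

stool();
translate([0, 0, 405]) spool();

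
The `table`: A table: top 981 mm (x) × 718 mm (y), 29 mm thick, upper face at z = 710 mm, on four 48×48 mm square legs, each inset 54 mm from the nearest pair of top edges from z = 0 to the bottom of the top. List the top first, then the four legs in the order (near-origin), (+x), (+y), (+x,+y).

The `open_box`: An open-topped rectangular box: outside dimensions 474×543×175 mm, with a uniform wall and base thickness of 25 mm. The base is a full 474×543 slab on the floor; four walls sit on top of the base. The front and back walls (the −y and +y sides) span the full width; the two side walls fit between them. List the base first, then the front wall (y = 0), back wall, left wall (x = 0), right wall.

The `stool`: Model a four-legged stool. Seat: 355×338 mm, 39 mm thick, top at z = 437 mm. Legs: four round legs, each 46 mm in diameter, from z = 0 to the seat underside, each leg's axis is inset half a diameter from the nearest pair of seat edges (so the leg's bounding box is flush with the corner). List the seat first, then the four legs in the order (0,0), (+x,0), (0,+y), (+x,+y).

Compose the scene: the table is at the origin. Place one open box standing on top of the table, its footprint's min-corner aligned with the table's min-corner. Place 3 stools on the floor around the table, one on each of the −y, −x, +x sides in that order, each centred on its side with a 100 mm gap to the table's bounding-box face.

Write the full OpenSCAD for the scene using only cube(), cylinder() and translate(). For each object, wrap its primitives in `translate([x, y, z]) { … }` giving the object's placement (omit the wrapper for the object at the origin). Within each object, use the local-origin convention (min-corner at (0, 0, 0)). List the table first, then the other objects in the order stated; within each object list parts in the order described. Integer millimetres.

translate([0, 0, 681]) cube([981, 718, 29]);
translate([54, 54, 0]) cube([48, 48, 681]);
translate([879, 54, 0]) cube([48, 48, 681]);
translate([54, 616, 0]) cube([48, 48, 681]);
translate([879, 616, 0]) cube([48, 48, 681]);
translate([0, 0, 710]) {
  cube([474, 543, 25]);
  translate([0, 0, 25]) cube([474, 25, 150]);
  translate([0, 518, 25]) cube([474, 25, 150]);
  translate([0, 25, 25]) cube([25, 493, 150]);
  translate([449, 25, 25]) cube([25, 493, 150]);
}
translate([313, -438, 0]) {
  translate([0, 0, 398]) cube([355, 338, 39]);
  translate([23, 23, 0]) cylinder(h = 398, r = 23);
  translate([332, 23, 0]) cylinder(h = 398, r = 23);
  translate([23, 315, 0]) cylinder(h = 398, r = 23);
  translate([332, 315, 0]) cylinder(h = 398, r = 23);
}
translate([-455, 190, 0]) {
  translate([0, 0, 398]) cube([355, 338, 39]);
  translate([23, 23, 0]) cylinder(h = 398, r = 23);
  translate([332, 23, 0]) cylinder(h = 398, r = 23);
  translate([23, 315, 0]) cylinder(h = 398, r = 23);
  translate([332, 315, 0]) cylinder(h = 398, r = 23);
}
translate([1081, 190, 0]) {
  translate([0, 0, 398]) cube([355, 338, 39]);
  translate([23, 23, 0]) cylinder(h = 398, r = 23);
  translate([332, 23, 0]) cylinder(h = 398, r = 23);
  translate([23, 315, 0]) cylinder(h = 398, r = 23);
  translate([332, 315, 0]) cylinder(h = 398, r = 23);
}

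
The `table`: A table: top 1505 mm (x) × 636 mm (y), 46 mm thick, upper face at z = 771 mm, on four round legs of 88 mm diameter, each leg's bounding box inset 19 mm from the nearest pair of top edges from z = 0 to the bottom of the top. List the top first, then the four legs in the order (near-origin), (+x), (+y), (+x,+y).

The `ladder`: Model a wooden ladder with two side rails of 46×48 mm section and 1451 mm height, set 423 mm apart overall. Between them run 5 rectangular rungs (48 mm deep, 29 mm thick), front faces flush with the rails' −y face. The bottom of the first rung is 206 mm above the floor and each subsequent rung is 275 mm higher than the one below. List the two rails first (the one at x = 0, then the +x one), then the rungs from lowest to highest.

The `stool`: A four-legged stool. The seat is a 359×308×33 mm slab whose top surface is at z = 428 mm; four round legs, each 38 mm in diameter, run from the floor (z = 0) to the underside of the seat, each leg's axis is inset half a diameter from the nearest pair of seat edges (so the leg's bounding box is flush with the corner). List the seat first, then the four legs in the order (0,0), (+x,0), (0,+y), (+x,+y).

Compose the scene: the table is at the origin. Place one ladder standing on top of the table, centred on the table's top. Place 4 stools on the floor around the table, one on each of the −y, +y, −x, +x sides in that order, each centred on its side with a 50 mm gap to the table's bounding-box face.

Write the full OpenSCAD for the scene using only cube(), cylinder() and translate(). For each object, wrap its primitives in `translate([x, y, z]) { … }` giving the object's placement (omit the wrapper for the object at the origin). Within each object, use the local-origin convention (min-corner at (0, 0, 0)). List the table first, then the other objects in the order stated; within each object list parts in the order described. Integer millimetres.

translate([0, 0, 725]) cube([1505, 636, 46]);
translate([63, 63, 0]) cylinder(h = 725, r = 44);
translate([1442, 63, 0]) cylinder(h = 725, r = 44);
translate([63, 573, 0]) cylinder(h = 725, r = 44);
translate([1442, 573, 0]) cylinder(h = 725, r = 44);
translate([541, 294, 771]) {
  cube([46, 48, 1451]);
  translate([377, 0, 0]) cube([46, 48, 1451]);
  translate([46, 0, 206]) cube([331, 48, 29]);
  translate([46, 0, 481]) cube([331, 48, 29]);
  translate([46, 0, 756]) cube([331, 48, 29]);
  translate([46, 0, 1031]) cube([331, 48, 29]);
  translate([46, 0, 1306]) cube([331, 48, 29]);
}
translate([573, -358, 0]) {
  translate([0, 0, 395]) cube([359, 308, 33]);
  translate([19, 19, 0]) cylinder(h = 395, r = 19);
  translate([340, 19, 0]) cylinder(h = 395, r = 19);
  translate([19, 289, 0]) cylinder(h = 395, r = 19);
  translate([340, 289, 0]) cylinder(h = 395, r = 19);
}
translate([573, 686, 0]) {
  translate([0, 0, 395]) cube([359, 308, 33]);
  translate([19, 19, 0]) cylinder(h = 395, r = 19);
  translate([340, 19, 0]) cylinder(h = 395, r = 19);
  translate([19, 289, 0]) cylinder(h = 395, r = 19);
  translate([340, 289, 0]) cylinder(h = 395, r = 19);
}
translate([-409, 164, 0]) {
  translate([0, 0, 395]) cube([359, 308, 33]);
  translate([19, 19, 0]) cylinder(h = 395, r = 19);
  translate([340, 19, 0]) cylinder(h = 395, r = 19);
  translate([19, 289, 0]) cylinder(h = 395, r = 19);
  translate([340, 289, 0]) cylinder(h = 395, r = 19);
}
translate([1555, 164, 0]) {
  translate([0, 0, 395]) cube([359, 308, 33]);
  translate([19, 19, 0]) cylinder(h = 395, r = 19);
  translate([340, 19, 0]) cylinder(h = 395, r = 19);
  translate([19, 289, 0]) cylinder(h = 395, r = 19);
  translate([340, 289, 0]) cylinder(h = 395, r = 19);
}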